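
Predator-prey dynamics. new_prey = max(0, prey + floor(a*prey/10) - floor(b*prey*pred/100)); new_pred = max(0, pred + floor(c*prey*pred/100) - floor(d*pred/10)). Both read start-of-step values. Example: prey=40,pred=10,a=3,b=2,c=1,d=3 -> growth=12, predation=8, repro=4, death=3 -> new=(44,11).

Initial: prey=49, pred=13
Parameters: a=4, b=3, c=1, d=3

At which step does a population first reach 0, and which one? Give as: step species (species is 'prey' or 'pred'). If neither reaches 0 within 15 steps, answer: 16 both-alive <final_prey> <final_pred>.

Answer: 16 both-alive 28 3

Derivation:
Step 1: prey: 49+19-19=49; pred: 13+6-3=16
Step 2: prey: 49+19-23=45; pred: 16+7-4=19
Step 3: prey: 45+18-25=38; pred: 19+8-5=22
Step 4: prey: 38+15-25=28; pred: 22+8-6=24
Step 5: prey: 28+11-20=19; pred: 24+6-7=23
Step 6: prey: 19+7-13=13; pred: 23+4-6=21
Step 7: prey: 13+5-8=10; pred: 21+2-6=17
Step 8: prey: 10+4-5=9; pred: 17+1-5=13
Step 9: prey: 9+3-3=9; pred: 13+1-3=11
Step 10: prey: 9+3-2=10; pred: 11+0-3=8
Step 11: prey: 10+4-2=12; pred: 8+0-2=6
Step 12: prey: 12+4-2=14; pred: 6+0-1=5
Step 13: prey: 14+5-2=17; pred: 5+0-1=4
Step 14: prey: 17+6-2=21; pred: 4+0-1=3
Step 15: prey: 21+8-1=28; pred: 3+0-0=3
No extinction within 15 steps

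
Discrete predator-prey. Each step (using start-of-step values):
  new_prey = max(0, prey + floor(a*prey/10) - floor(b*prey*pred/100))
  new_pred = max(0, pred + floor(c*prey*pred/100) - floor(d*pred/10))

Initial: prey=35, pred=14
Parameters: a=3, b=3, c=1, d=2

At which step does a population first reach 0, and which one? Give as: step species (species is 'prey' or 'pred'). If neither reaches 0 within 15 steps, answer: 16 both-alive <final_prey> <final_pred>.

Step 1: prey: 35+10-14=31; pred: 14+4-2=16
Step 2: prey: 31+9-14=26; pred: 16+4-3=17
Step 3: prey: 26+7-13=20; pred: 17+4-3=18
Step 4: prey: 20+6-10=16; pred: 18+3-3=18
Step 5: prey: 16+4-8=12; pred: 18+2-3=17
Step 6: prey: 12+3-6=9; pred: 17+2-3=16
Step 7: prey: 9+2-4=7; pred: 16+1-3=14
Step 8: prey: 7+2-2=7; pred: 14+0-2=12
Step 9: prey: 7+2-2=7; pred: 12+0-2=10
Step 10: prey: 7+2-2=7; pred: 10+0-2=8
Step 11: prey: 7+2-1=8; pred: 8+0-1=7
Step 12: prey: 8+2-1=9; pred: 7+0-1=6
Step 13: prey: 9+2-1=10; pred: 6+0-1=5
Step 14: prey: 10+3-1=12; pred: 5+0-1=4
Step 15: prey: 12+3-1=14; pred: 4+0-0=4
No extinction within 15 steps

Answer: 16 both-alive 14 4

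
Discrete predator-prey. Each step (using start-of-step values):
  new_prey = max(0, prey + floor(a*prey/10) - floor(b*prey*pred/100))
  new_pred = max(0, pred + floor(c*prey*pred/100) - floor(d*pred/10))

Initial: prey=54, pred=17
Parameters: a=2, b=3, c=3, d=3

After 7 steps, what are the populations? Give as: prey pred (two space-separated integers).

Step 1: prey: 54+10-27=37; pred: 17+27-5=39
Step 2: prey: 37+7-43=1; pred: 39+43-11=71
Step 3: prey: 1+0-2=0; pred: 71+2-21=52
Step 4: prey: 0+0-0=0; pred: 52+0-15=37
Step 5: prey: 0+0-0=0; pred: 37+0-11=26
Step 6: prey: 0+0-0=0; pred: 26+0-7=19
Step 7: prey: 0+0-0=0; pred: 19+0-5=14

Answer: 0 14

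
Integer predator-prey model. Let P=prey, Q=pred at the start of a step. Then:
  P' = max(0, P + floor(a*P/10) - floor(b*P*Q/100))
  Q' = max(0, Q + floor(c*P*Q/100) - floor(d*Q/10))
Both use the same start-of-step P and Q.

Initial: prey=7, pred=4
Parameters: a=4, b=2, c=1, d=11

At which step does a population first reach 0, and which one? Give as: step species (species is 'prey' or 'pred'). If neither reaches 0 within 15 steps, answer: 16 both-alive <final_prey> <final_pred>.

Step 1: prey: 7+2-0=9; pred: 4+0-4=0
First extinction: pred at step 1

Answer: 1 pred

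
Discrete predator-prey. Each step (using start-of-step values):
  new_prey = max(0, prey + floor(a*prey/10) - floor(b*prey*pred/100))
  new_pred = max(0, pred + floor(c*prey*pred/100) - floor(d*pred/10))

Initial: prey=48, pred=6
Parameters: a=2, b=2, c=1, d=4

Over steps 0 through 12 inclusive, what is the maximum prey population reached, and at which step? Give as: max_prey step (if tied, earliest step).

Step 1: prey: 48+9-5=52; pred: 6+2-2=6
Step 2: prey: 52+10-6=56; pred: 6+3-2=7
Step 3: prey: 56+11-7=60; pred: 7+3-2=8
Step 4: prey: 60+12-9=63; pred: 8+4-3=9
Step 5: prey: 63+12-11=64; pred: 9+5-3=11
Step 6: prey: 64+12-14=62; pred: 11+7-4=14
Step 7: prey: 62+12-17=57; pred: 14+8-5=17
Step 8: prey: 57+11-19=49; pred: 17+9-6=20
Step 9: prey: 49+9-19=39; pred: 20+9-8=21
Step 10: prey: 39+7-16=30; pred: 21+8-8=21
Step 11: prey: 30+6-12=24; pred: 21+6-8=19
Step 12: prey: 24+4-9=19; pred: 19+4-7=16
Max prey = 64 at step 5

Answer: 64 5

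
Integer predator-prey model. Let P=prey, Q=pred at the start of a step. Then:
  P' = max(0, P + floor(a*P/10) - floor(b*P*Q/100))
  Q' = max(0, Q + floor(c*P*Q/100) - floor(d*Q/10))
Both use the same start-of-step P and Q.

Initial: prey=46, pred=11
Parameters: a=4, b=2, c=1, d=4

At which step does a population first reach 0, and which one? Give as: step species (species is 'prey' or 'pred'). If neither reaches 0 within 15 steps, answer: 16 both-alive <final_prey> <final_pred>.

Answer: 16 both-alive 12 3

Derivation:
Step 1: prey: 46+18-10=54; pred: 11+5-4=12
Step 2: prey: 54+21-12=63; pred: 12+6-4=14
Step 3: prey: 63+25-17=71; pred: 14+8-5=17
Step 4: prey: 71+28-24=75; pred: 17+12-6=23
Step 5: prey: 75+30-34=71; pred: 23+17-9=31
Step 6: prey: 71+28-44=55; pred: 31+22-12=41
Step 7: prey: 55+22-45=32; pred: 41+22-16=47
Step 8: prey: 32+12-30=14; pred: 47+15-18=44
Step 9: prey: 14+5-12=7; pred: 44+6-17=33
Step 10: prey: 7+2-4=5; pred: 33+2-13=22
Step 11: prey: 5+2-2=5; pred: 22+1-8=15
Step 12: prey: 5+2-1=6; pred: 15+0-6=9
Step 13: prey: 6+2-1=7; pred: 9+0-3=6
Step 14: prey: 7+2-0=9; pred: 6+0-2=4
Step 15: prey: 9+3-0=12; pred: 4+0-1=3
No extinction within 15 steps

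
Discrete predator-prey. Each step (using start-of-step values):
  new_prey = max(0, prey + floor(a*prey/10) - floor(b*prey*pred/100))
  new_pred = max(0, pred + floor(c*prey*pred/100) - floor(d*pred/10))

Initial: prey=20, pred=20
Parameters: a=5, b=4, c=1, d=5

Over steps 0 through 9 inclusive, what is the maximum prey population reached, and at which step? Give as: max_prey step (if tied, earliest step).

Answer: 139 9

Derivation:
Step 1: prey: 20+10-16=14; pred: 20+4-10=14
Step 2: prey: 14+7-7=14; pred: 14+1-7=8
Step 3: prey: 14+7-4=17; pred: 8+1-4=5
Step 4: prey: 17+8-3=22; pred: 5+0-2=3
Step 5: prey: 22+11-2=31; pred: 3+0-1=2
Step 6: prey: 31+15-2=44; pred: 2+0-1=1
Step 7: prey: 44+22-1=65; pred: 1+0-0=1
Step 8: prey: 65+32-2=95; pred: 1+0-0=1
Step 9: prey: 95+47-3=139; pred: 1+0-0=1
Max prey = 139 at step 9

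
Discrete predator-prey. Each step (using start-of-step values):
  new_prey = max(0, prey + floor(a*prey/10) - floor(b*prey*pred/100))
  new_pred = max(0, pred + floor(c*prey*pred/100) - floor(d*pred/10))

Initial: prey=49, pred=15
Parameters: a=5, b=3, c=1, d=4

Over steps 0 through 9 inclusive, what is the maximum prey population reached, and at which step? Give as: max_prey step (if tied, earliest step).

Step 1: prey: 49+24-22=51; pred: 15+7-6=16
Step 2: prey: 51+25-24=52; pred: 16+8-6=18
Step 3: prey: 52+26-28=50; pred: 18+9-7=20
Step 4: prey: 50+25-30=45; pred: 20+10-8=22
Step 5: prey: 45+22-29=38; pred: 22+9-8=23
Step 6: prey: 38+19-26=31; pred: 23+8-9=22
Step 7: prey: 31+15-20=26; pred: 22+6-8=20
Step 8: prey: 26+13-15=24; pred: 20+5-8=17
Step 9: prey: 24+12-12=24; pred: 17+4-6=15
Max prey = 52 at step 2

Answer: 52 2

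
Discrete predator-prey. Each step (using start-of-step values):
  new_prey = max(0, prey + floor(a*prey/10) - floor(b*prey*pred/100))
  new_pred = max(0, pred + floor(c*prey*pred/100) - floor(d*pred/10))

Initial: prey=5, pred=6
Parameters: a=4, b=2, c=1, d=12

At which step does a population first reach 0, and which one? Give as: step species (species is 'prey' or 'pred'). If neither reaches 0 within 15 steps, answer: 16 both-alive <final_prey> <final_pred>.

Answer: 1 pred

Derivation:
Step 1: prey: 5+2-0=7; pred: 6+0-7=0
First extinction: pred at step 1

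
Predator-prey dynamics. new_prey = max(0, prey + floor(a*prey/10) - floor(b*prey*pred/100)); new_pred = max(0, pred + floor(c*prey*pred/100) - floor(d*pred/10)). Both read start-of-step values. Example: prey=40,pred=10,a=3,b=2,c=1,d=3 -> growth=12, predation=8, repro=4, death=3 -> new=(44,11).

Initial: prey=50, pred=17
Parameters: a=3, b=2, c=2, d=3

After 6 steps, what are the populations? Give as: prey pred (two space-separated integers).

Step 1: prey: 50+15-17=48; pred: 17+17-5=29
Step 2: prey: 48+14-27=35; pred: 29+27-8=48
Step 3: prey: 35+10-33=12; pred: 48+33-14=67
Step 4: prey: 12+3-16=0; pred: 67+16-20=63
Step 5: prey: 0+0-0=0; pred: 63+0-18=45
Step 6: prey: 0+0-0=0; pred: 45+0-13=32

Answer: 0 32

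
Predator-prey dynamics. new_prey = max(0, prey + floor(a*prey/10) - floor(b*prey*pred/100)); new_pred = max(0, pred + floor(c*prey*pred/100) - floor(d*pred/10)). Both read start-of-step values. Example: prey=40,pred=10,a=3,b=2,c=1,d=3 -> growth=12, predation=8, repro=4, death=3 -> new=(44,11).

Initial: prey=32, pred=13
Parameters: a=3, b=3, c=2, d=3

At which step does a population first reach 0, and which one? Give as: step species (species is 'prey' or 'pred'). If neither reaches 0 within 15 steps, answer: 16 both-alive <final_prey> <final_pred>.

Step 1: prey: 32+9-12=29; pred: 13+8-3=18
Step 2: prey: 29+8-15=22; pred: 18+10-5=23
Step 3: prey: 22+6-15=13; pred: 23+10-6=27
Step 4: prey: 13+3-10=6; pred: 27+7-8=26
Step 5: prey: 6+1-4=3; pred: 26+3-7=22
Step 6: prey: 3+0-1=2; pred: 22+1-6=17
Step 7: prey: 2+0-1=1; pred: 17+0-5=12
Step 8: prey: 1+0-0=1; pred: 12+0-3=9
Step 9: prey: 1+0-0=1; pred: 9+0-2=7
Step 10: prey: 1+0-0=1; pred: 7+0-2=5
Step 11: prey: 1+0-0=1; pred: 5+0-1=4
Step 12: prey: 1+0-0=1; pred: 4+0-1=3
Step 13: prey: 1+0-0=1; pred: 3+0-0=3
Steps 14-15: state stable at prey=1, pred=3 (no change)
No extinction within 15 steps

Answer: 16 both-alive 1 3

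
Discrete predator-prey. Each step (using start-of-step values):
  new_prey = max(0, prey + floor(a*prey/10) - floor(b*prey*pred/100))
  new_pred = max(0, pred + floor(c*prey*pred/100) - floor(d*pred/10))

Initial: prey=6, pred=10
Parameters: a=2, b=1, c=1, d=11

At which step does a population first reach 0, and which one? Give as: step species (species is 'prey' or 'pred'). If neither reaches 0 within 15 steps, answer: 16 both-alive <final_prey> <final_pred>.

Answer: 1 pred

Derivation:
Step 1: prey: 6+1-0=7; pred: 10+0-11=0
First extinction: pred at step 1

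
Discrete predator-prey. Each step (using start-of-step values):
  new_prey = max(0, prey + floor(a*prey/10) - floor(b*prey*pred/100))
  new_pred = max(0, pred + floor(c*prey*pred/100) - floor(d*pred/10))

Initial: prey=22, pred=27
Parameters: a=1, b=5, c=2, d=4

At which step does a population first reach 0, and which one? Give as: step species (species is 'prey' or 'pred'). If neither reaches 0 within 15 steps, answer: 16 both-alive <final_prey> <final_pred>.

Answer: 1 prey

Derivation:
Step 1: prey: 22+2-29=0; pred: 27+11-10=28
First extinction: prey at step 1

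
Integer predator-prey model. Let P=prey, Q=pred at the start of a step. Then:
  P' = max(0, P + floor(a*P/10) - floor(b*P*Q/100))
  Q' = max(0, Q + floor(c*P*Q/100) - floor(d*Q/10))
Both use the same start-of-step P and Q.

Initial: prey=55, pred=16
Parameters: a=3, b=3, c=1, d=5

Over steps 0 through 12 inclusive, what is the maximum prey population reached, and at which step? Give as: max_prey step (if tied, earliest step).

Step 1: prey: 55+16-26=45; pred: 16+8-8=16
Step 2: prey: 45+13-21=37; pred: 16+7-8=15
Step 3: prey: 37+11-16=32; pred: 15+5-7=13
Step 4: prey: 32+9-12=29; pred: 13+4-6=11
Step 5: prey: 29+8-9=28; pred: 11+3-5=9
Step 6: prey: 28+8-7=29; pred: 9+2-4=7
Step 7: prey: 29+8-6=31; pred: 7+2-3=6
Step 8: prey: 31+9-5=35; pred: 6+1-3=4
Step 9: prey: 35+10-4=41; pred: 4+1-2=3
Step 10: prey: 41+12-3=50; pred: 3+1-1=3
Step 11: prey: 50+15-4=61; pred: 3+1-1=3
Step 12: prey: 61+18-5=74; pred: 3+1-1=3
Max prey = 74 at step 12

Answer: 74 12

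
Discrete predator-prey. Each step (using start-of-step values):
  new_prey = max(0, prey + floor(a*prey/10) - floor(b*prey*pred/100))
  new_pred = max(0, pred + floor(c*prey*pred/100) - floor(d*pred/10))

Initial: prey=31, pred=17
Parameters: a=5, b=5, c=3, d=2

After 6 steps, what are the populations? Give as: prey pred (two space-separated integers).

Step 1: prey: 31+15-26=20; pred: 17+15-3=29
Step 2: prey: 20+10-29=1; pred: 29+17-5=41
Step 3: prey: 1+0-2=0; pred: 41+1-8=34
Step 4: prey: 0+0-0=0; pred: 34+0-6=28
Step 5: prey: 0+0-0=0; pred: 28+0-5=23
Step 6: prey: 0+0-0=0; pred: 23+0-4=19

Answer: 0 19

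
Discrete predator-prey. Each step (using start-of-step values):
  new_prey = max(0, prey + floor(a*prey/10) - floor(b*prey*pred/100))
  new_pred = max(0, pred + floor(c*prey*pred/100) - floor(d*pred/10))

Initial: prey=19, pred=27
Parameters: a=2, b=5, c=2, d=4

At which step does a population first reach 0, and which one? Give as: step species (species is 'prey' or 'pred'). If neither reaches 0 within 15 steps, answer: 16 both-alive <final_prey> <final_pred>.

Step 1: prey: 19+3-25=0; pred: 27+10-10=27
First extinction: prey at step 1

Answer: 1 prey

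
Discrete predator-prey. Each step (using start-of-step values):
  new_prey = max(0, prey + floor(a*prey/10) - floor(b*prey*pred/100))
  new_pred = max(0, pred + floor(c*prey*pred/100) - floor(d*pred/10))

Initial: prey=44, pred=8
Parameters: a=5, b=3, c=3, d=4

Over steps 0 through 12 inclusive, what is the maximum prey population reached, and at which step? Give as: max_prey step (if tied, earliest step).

Step 1: prey: 44+22-10=56; pred: 8+10-3=15
Step 2: prey: 56+28-25=59; pred: 15+25-6=34
Step 3: prey: 59+29-60=28; pred: 34+60-13=81
Step 4: prey: 28+14-68=0; pred: 81+68-32=117
Step 5: prey: 0+0-0=0; pred: 117+0-46=71
Step 6: prey: 0+0-0=0; pred: 71+0-28=43
Step 7: prey: 0+0-0=0; pred: 43+0-17=26
Step 8: prey: 0+0-0=0; pred: 26+0-10=16
Step 9: prey: 0+0-0=0; pred: 16+0-6=10
Step 10: prey: 0+0-0=0; pred: 10+0-4=6
Step 11: prey: 0+0-0=0; pred: 6+0-2=4
Step 12: prey: 0+0-0=0; pred: 4+0-1=3
Max prey = 59 at step 2

Answer: 59 2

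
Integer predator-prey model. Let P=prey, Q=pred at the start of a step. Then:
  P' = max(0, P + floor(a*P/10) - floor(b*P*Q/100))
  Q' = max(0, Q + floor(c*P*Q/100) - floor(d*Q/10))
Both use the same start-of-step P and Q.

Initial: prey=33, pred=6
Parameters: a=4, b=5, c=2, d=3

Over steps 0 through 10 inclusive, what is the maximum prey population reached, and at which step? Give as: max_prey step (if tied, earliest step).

Step 1: prey: 33+13-9=37; pred: 6+3-1=8
Step 2: prey: 37+14-14=37; pred: 8+5-2=11
Step 3: prey: 37+14-20=31; pred: 11+8-3=16
Step 4: prey: 31+12-24=19; pred: 16+9-4=21
Step 5: prey: 19+7-19=7; pred: 21+7-6=22
Step 6: prey: 7+2-7=2; pred: 22+3-6=19
Step 7: prey: 2+0-1=1; pred: 19+0-5=14
Step 8: prey: 1+0-0=1; pred: 14+0-4=10
Step 9: prey: 1+0-0=1; pred: 10+0-3=7
Step 10: prey: 1+0-0=1; pred: 7+0-2=5
Max prey = 37 at step 1

Answer: 37 1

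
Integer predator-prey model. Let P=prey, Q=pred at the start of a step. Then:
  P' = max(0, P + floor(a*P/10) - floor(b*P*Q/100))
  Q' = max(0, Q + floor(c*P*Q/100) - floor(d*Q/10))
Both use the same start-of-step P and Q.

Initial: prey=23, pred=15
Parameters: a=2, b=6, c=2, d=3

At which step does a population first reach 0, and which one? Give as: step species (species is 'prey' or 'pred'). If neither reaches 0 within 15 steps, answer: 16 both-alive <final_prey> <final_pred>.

Step 1: prey: 23+4-20=7; pred: 15+6-4=17
Step 2: prey: 7+1-7=1; pred: 17+2-5=14
Step 3: prey: 1+0-0=1; pred: 14+0-4=10
Step 4: prey: 1+0-0=1; pred: 10+0-3=7
Step 5: prey: 1+0-0=1; pred: 7+0-2=5
Step 6: prey: 1+0-0=1; pred: 5+0-1=4
Step 7: prey: 1+0-0=1; pred: 4+0-1=3
Step 8: prey: 1+0-0=1; pred: 3+0-0=3
Steps 9-15: state stable at prey=1, pred=3 (no change)
No extinction within 15 steps

Answer: 16 both-alive 1 3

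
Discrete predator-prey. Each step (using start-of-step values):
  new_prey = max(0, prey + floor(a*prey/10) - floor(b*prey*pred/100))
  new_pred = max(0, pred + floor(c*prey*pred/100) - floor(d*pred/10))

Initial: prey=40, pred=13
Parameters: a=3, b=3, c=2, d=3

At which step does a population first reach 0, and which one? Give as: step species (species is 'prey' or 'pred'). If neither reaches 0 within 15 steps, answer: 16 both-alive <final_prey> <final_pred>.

Answer: 16 both-alive 1 3

Derivation:
Step 1: prey: 40+12-15=37; pred: 13+10-3=20
Step 2: prey: 37+11-22=26; pred: 20+14-6=28
Step 3: prey: 26+7-21=12; pred: 28+14-8=34
Step 4: prey: 12+3-12=3; pred: 34+8-10=32
Step 5: prey: 3+0-2=1; pred: 32+1-9=24
Step 6: prey: 1+0-0=1; pred: 24+0-7=17
Step 7: prey: 1+0-0=1; pred: 17+0-5=12
Step 8: prey: 1+0-0=1; pred: 12+0-3=9
Step 9: prey: 1+0-0=1; pred: 9+0-2=7
Step 10: prey: 1+0-0=1; pred: 7+0-2=5
Step 11: prey: 1+0-0=1; pred: 5+0-1=4
Step 12: prey: 1+0-0=1; pred: 4+0-1=3
Step 13: prey: 1+0-0=1; pred: 3+0-0=3
Steps 14-15: state stable at prey=1, pred=3 (no change)
No extinction within 15 steps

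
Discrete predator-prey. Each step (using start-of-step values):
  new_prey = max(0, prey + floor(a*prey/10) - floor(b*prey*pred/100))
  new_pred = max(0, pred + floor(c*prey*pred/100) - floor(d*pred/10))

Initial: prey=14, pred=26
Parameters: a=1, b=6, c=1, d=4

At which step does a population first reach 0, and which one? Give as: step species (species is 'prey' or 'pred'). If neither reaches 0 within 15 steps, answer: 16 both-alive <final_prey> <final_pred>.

Answer: 1 prey

Derivation:
Step 1: prey: 14+1-21=0; pred: 26+3-10=19
First extinction: prey at step 1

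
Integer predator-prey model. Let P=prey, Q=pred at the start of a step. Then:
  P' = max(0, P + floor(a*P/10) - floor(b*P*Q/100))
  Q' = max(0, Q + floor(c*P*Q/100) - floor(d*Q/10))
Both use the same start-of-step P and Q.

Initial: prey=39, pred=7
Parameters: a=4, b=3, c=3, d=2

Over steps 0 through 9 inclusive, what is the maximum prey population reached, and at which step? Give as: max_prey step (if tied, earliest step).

Answer: 46 1

Derivation:
Step 1: prey: 39+15-8=46; pred: 7+8-1=14
Step 2: prey: 46+18-19=45; pred: 14+19-2=31
Step 3: prey: 45+18-41=22; pred: 31+41-6=66
Step 4: prey: 22+8-43=0; pred: 66+43-13=96
Step 5: prey: 0+0-0=0; pred: 96+0-19=77
Step 6: prey: 0+0-0=0; pred: 77+0-15=62
Step 7: prey: 0+0-0=0; pred: 62+0-12=50
Step 8: prey: 0+0-0=0; pred: 50+0-10=40
Step 9: prey: 0+0-0=0; pred: 40+0-8=32
Max prey = 46 at step 1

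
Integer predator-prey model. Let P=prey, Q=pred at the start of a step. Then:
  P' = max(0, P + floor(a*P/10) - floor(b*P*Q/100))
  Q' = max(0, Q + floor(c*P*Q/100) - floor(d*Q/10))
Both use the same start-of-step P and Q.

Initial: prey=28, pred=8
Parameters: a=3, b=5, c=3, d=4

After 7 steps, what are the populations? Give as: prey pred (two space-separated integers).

Step 1: prey: 28+8-11=25; pred: 8+6-3=11
Step 2: prey: 25+7-13=19; pred: 11+8-4=15
Step 3: prey: 19+5-14=10; pred: 15+8-6=17
Step 4: prey: 10+3-8=5; pred: 17+5-6=16
Step 5: prey: 5+1-4=2; pred: 16+2-6=12
Step 6: prey: 2+0-1=1; pred: 12+0-4=8
Step 7: prey: 1+0-0=1; pred: 8+0-3=5

Answer: 1 5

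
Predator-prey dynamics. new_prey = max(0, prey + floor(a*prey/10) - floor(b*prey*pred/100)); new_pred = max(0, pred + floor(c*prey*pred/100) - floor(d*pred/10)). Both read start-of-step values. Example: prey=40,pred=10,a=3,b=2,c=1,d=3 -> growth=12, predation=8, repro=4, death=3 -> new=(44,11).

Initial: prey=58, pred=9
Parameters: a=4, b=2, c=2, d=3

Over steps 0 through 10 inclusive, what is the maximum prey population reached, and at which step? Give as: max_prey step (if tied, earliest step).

Step 1: prey: 58+23-10=71; pred: 9+10-2=17
Step 2: prey: 71+28-24=75; pred: 17+24-5=36
Step 3: prey: 75+30-54=51; pred: 36+54-10=80
Step 4: prey: 51+20-81=0; pred: 80+81-24=137
Step 5: prey: 0+0-0=0; pred: 137+0-41=96
Step 6: prey: 0+0-0=0; pred: 96+0-28=68
Step 7: prey: 0+0-0=0; pred: 68+0-20=48
Step 8: prey: 0+0-0=0; pred: 48+0-14=34
Step 9: prey: 0+0-0=0; pred: 34+0-10=24
Step 10: prey: 0+0-0=0; pred: 24+0-7=17
Max prey = 75 at step 2

Answer: 75 2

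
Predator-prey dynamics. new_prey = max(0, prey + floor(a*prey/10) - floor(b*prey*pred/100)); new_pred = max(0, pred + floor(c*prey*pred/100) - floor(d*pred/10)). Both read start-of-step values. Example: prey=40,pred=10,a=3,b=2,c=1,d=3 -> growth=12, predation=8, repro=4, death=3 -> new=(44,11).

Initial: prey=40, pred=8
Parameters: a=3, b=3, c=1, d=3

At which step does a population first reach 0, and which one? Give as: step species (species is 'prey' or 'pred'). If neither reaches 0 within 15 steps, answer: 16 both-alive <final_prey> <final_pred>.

Answer: 16 both-alive 16 7

Derivation:
Step 1: prey: 40+12-9=43; pred: 8+3-2=9
Step 2: prey: 43+12-11=44; pred: 9+3-2=10
Step 3: prey: 44+13-13=44; pred: 10+4-3=11
Step 4: prey: 44+13-14=43; pred: 11+4-3=12
Step 5: prey: 43+12-15=40; pred: 12+5-3=14
Step 6: prey: 40+12-16=36; pred: 14+5-4=15
Step 7: prey: 36+10-16=30; pred: 15+5-4=16
Step 8: prey: 30+9-14=25; pred: 16+4-4=16
Step 9: prey: 25+7-12=20; pred: 16+4-4=16
Step 10: prey: 20+6-9=17; pred: 16+3-4=15
Step 11: prey: 17+5-7=15; pred: 15+2-4=13
Step 12: prey: 15+4-5=14; pred: 13+1-3=11
Step 13: prey: 14+4-4=14; pred: 11+1-3=9
Step 14: prey: 14+4-3=15; pred: 9+1-2=8
Step 15: prey: 15+4-3=16; pred: 8+1-2=7
No extinction within 15 steps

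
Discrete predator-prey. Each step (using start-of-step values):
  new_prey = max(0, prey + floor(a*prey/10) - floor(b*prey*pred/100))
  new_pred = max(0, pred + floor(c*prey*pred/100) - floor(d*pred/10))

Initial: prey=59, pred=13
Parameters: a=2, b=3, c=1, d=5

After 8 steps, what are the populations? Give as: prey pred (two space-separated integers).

Answer: 29 3

Derivation:
Step 1: prey: 59+11-23=47; pred: 13+7-6=14
Step 2: prey: 47+9-19=37; pred: 14+6-7=13
Step 3: prey: 37+7-14=30; pred: 13+4-6=11
Step 4: prey: 30+6-9=27; pred: 11+3-5=9
Step 5: prey: 27+5-7=25; pred: 9+2-4=7
Step 6: prey: 25+5-5=25; pred: 7+1-3=5
Step 7: prey: 25+5-3=27; pred: 5+1-2=4
Step 8: prey: 27+5-3=29; pred: 4+1-2=3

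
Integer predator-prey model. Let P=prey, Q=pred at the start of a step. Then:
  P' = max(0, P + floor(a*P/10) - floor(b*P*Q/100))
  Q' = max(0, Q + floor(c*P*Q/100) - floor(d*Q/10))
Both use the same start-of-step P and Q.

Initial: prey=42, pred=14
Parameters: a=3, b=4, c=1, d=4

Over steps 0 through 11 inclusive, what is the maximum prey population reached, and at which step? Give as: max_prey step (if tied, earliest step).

Answer: 46 11

Derivation:
Step 1: prey: 42+12-23=31; pred: 14+5-5=14
Step 2: prey: 31+9-17=23; pred: 14+4-5=13
Step 3: prey: 23+6-11=18; pred: 13+2-5=10
Step 4: prey: 18+5-7=16; pred: 10+1-4=7
Step 5: prey: 16+4-4=16; pred: 7+1-2=6
Step 6: prey: 16+4-3=17; pred: 6+0-2=4
Step 7: prey: 17+5-2=20; pred: 4+0-1=3
Step 8: prey: 20+6-2=24; pred: 3+0-1=2
Step 9: prey: 24+7-1=30; pred: 2+0-0=2
Step 10: prey: 30+9-2=37; pred: 2+0-0=2
Step 11: prey: 37+11-2=46; pred: 2+0-0=2
Max prey = 46 at step 11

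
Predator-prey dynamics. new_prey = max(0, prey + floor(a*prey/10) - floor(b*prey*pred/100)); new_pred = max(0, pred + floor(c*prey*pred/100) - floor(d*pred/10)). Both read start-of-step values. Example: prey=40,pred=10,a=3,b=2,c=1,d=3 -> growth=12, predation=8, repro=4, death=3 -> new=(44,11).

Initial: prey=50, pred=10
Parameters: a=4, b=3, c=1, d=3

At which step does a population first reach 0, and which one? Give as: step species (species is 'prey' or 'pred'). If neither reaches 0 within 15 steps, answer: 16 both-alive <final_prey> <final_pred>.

Step 1: prey: 50+20-15=55; pred: 10+5-3=12
Step 2: prey: 55+22-19=58; pred: 12+6-3=15
Step 3: prey: 58+23-26=55; pred: 15+8-4=19
Step 4: prey: 55+22-31=46; pred: 19+10-5=24
Step 5: prey: 46+18-33=31; pred: 24+11-7=28
Step 6: prey: 31+12-26=17; pred: 28+8-8=28
Step 7: prey: 17+6-14=9; pred: 28+4-8=24
Step 8: prey: 9+3-6=6; pred: 24+2-7=19
Step 9: prey: 6+2-3=5; pred: 19+1-5=15
Step 10: prey: 5+2-2=5; pred: 15+0-4=11
Step 11: prey: 5+2-1=6; pred: 11+0-3=8
Step 12: prey: 6+2-1=7; pred: 8+0-2=6
Step 13: prey: 7+2-1=8; pred: 6+0-1=5
Step 14: prey: 8+3-1=10; pred: 5+0-1=4
Step 15: prey: 10+4-1=13; pred: 4+0-1=3
No extinction within 15 steps

Answer: 16 both-alive 13 3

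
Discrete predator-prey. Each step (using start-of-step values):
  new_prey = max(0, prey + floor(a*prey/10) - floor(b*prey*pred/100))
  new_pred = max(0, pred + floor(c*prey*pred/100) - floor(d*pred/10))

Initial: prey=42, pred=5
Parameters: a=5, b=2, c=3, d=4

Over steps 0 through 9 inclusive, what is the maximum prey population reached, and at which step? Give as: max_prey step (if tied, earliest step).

Step 1: prey: 42+21-4=59; pred: 5+6-2=9
Step 2: prey: 59+29-10=78; pred: 9+15-3=21
Step 3: prey: 78+39-32=85; pred: 21+49-8=62
Step 4: prey: 85+42-105=22; pred: 62+158-24=196
Step 5: prey: 22+11-86=0; pred: 196+129-78=247
Step 6: prey: 0+0-0=0; pred: 247+0-98=149
Step 7: prey: 0+0-0=0; pred: 149+0-59=90
Step 8: prey: 0+0-0=0; pred: 90+0-36=54
Step 9: prey: 0+0-0=0; pred: 54+0-21=33
Max prey = 85 at step 3

Answer: 85 3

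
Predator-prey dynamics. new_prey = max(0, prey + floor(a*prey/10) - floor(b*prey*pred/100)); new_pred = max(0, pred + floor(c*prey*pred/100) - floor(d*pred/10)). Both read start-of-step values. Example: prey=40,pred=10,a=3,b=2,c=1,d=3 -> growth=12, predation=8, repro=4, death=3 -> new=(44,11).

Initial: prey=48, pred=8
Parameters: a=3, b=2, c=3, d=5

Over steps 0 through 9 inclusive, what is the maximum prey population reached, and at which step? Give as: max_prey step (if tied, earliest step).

Step 1: prey: 48+14-7=55; pred: 8+11-4=15
Step 2: prey: 55+16-16=55; pred: 15+24-7=32
Step 3: prey: 55+16-35=36; pred: 32+52-16=68
Step 4: prey: 36+10-48=0; pred: 68+73-34=107
Step 5: prey: 0+0-0=0; pred: 107+0-53=54
Step 6: prey: 0+0-0=0; pred: 54+0-27=27
Step 7: prey: 0+0-0=0; pred: 27+0-13=14
Step 8: prey: 0+0-0=0; pred: 14+0-7=7
Step 9: prey: 0+0-0=0; pred: 7+0-3=4
Max prey = 55 at step 1

Answer: 55 1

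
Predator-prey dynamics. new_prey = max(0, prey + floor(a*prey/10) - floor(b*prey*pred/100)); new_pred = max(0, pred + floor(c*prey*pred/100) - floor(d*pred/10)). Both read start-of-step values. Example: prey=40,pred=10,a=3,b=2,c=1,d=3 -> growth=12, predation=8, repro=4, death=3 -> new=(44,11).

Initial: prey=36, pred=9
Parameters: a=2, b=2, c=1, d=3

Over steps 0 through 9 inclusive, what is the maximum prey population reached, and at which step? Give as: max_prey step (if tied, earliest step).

Answer: 37 1

Derivation:
Step 1: prey: 36+7-6=37; pred: 9+3-2=10
Step 2: prey: 37+7-7=37; pred: 10+3-3=10
Step 3: prey: 37+7-7=37; pred: 10+3-3=10
Step 4: prey: 37+7-7=37; pred: 10+3-3=10
Step 5: prey: 37+7-7=37; pred: 10+3-3=10
Step 6: prey: 37+7-7=37; pred: 10+3-3=10
Step 7: prey: 37+7-7=37; pred: 10+3-3=10
Step 8: prey: 37+7-7=37; pred: 10+3-3=10
Step 9: prey: 37+7-7=37; pred: 10+3-3=10
Max prey = 37 at step 1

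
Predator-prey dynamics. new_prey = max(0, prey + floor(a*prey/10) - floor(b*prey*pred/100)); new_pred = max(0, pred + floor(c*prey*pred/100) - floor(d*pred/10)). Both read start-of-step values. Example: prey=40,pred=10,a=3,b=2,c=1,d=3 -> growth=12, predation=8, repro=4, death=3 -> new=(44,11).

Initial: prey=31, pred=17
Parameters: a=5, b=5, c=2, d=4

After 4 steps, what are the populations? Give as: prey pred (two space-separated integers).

Step 1: prey: 31+15-26=20; pred: 17+10-6=21
Step 2: prey: 20+10-21=9; pred: 21+8-8=21
Step 3: prey: 9+4-9=4; pred: 21+3-8=16
Step 4: prey: 4+2-3=3; pred: 16+1-6=11

Answer: 3 11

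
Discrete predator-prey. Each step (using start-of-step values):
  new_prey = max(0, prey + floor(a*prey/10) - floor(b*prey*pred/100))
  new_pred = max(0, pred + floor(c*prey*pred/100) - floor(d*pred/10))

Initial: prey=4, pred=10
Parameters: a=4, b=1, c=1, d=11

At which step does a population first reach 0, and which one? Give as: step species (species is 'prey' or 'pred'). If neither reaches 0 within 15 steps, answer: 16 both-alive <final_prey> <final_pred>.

Answer: 1 pred

Derivation:
Step 1: prey: 4+1-0=5; pred: 10+0-11=0
First extinction: pred at step 1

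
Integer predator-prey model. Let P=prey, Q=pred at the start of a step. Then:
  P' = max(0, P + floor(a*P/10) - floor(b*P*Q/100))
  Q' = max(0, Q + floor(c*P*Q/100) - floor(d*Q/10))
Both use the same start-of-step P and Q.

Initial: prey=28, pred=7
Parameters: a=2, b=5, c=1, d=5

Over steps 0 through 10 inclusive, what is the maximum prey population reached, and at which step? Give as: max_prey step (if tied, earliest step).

Answer: 55 10

Derivation:
Step 1: prey: 28+5-9=24; pred: 7+1-3=5
Step 2: prey: 24+4-6=22; pred: 5+1-2=4
Step 3: prey: 22+4-4=22; pred: 4+0-2=2
Step 4: prey: 22+4-2=24; pred: 2+0-1=1
Step 5: prey: 24+4-1=27; pred: 1+0-0=1
Step 6: prey: 27+5-1=31; pred: 1+0-0=1
Step 7: prey: 31+6-1=36; pred: 1+0-0=1
Step 8: prey: 36+7-1=42; pred: 1+0-0=1
Step 9: prey: 42+8-2=48; pred: 1+0-0=1
Step 10: prey: 48+9-2=55; pred: 1+0-0=1
Max prey = 55 at step 10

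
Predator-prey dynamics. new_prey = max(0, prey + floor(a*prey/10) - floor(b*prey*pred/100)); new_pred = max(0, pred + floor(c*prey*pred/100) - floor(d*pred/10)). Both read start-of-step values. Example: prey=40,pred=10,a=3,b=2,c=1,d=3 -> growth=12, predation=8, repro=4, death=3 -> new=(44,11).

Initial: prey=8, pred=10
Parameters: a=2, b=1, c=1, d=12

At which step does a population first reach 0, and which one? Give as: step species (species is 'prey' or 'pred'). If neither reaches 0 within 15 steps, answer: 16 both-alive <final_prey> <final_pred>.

Step 1: prey: 8+1-0=9; pred: 10+0-12=0
First extinction: pred at step 1

Answer: 1 pred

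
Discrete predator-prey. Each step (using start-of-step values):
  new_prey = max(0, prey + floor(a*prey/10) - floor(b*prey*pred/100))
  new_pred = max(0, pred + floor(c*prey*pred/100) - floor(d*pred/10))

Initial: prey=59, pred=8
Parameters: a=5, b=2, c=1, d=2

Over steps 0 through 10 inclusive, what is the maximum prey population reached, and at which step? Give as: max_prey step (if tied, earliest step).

Answer: 117 3

Derivation:
Step 1: prey: 59+29-9=79; pred: 8+4-1=11
Step 2: prey: 79+39-17=101; pred: 11+8-2=17
Step 3: prey: 101+50-34=117; pred: 17+17-3=31
Step 4: prey: 117+58-72=103; pred: 31+36-6=61
Step 5: prey: 103+51-125=29; pred: 61+62-12=111
Step 6: prey: 29+14-64=0; pred: 111+32-22=121
Step 7: prey: 0+0-0=0; pred: 121+0-24=97
Step 8: prey: 0+0-0=0; pred: 97+0-19=78
Step 9: prey: 0+0-0=0; pred: 78+0-15=63
Step 10: prey: 0+0-0=0; pred: 63+0-12=51
Max prey = 117 at step 3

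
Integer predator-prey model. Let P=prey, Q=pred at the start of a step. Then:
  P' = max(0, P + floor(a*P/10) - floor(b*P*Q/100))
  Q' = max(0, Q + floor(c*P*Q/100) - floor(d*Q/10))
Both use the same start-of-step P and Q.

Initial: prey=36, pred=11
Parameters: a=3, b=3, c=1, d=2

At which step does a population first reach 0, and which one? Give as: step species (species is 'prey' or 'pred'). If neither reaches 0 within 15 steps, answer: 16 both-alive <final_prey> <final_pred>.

Step 1: prey: 36+10-11=35; pred: 11+3-2=12
Step 2: prey: 35+10-12=33; pred: 12+4-2=14
Step 3: prey: 33+9-13=29; pred: 14+4-2=16
Step 4: prey: 29+8-13=24; pred: 16+4-3=17
Step 5: prey: 24+7-12=19; pred: 17+4-3=18
Step 6: prey: 19+5-10=14; pred: 18+3-3=18
Step 7: prey: 14+4-7=11; pred: 18+2-3=17
Step 8: prey: 11+3-5=9; pred: 17+1-3=15
Step 9: prey: 9+2-4=7; pred: 15+1-3=13
Step 10: prey: 7+2-2=7; pred: 13+0-2=11
Step 11: prey: 7+2-2=7; pred: 11+0-2=9
Step 12: prey: 7+2-1=8; pred: 9+0-1=8
Step 13: prey: 8+2-1=9; pred: 8+0-1=7
Step 14: prey: 9+2-1=10; pred: 7+0-1=6
Step 15: prey: 10+3-1=12; pred: 6+0-1=5
No extinction within 15 steps

Answer: 16 both-alive 12 5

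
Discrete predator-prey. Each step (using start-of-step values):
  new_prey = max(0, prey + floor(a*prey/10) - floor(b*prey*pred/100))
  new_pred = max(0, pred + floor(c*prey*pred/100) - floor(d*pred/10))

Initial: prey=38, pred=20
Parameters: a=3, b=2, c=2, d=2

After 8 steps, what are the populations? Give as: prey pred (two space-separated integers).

Step 1: prey: 38+11-15=34; pred: 20+15-4=31
Step 2: prey: 34+10-21=23; pred: 31+21-6=46
Step 3: prey: 23+6-21=8; pred: 46+21-9=58
Step 4: prey: 8+2-9=1; pred: 58+9-11=56
Step 5: prey: 1+0-1=0; pred: 56+1-11=46
Step 6: prey: 0+0-0=0; pred: 46+0-9=37
Step 7: prey: 0+0-0=0; pred: 37+0-7=30
Step 8: prey: 0+0-0=0; pred: 30+0-6=24

Answer: 0 24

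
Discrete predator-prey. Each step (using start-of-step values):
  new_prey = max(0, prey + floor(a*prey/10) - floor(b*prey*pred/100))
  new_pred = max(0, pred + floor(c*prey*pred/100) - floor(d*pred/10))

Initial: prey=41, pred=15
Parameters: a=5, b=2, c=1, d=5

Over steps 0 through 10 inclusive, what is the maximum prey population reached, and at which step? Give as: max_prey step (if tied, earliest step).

Answer: 109 6

Derivation:
Step 1: prey: 41+20-12=49; pred: 15+6-7=14
Step 2: prey: 49+24-13=60; pred: 14+6-7=13
Step 3: prey: 60+30-15=75; pred: 13+7-6=14
Step 4: prey: 75+37-21=91; pred: 14+10-7=17
Step 5: prey: 91+45-30=106; pred: 17+15-8=24
Step 6: prey: 106+53-50=109; pred: 24+25-12=37
Step 7: prey: 109+54-80=83; pred: 37+40-18=59
Step 8: prey: 83+41-97=27; pred: 59+48-29=78
Step 9: prey: 27+13-42=0; pred: 78+21-39=60
Step 10: prey: 0+0-0=0; pred: 60+0-30=30
Max prey = 109 at step 6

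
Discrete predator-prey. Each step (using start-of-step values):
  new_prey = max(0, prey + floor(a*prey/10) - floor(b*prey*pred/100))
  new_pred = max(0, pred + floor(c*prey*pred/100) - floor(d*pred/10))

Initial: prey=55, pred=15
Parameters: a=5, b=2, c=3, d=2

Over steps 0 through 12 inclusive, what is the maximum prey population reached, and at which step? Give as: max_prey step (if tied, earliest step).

Answer: 66 1

Derivation:
Step 1: prey: 55+27-16=66; pred: 15+24-3=36
Step 2: prey: 66+33-47=52; pred: 36+71-7=100
Step 3: prey: 52+26-104=0; pred: 100+156-20=236
Step 4: prey: 0+0-0=0; pred: 236+0-47=189
Step 5: prey: 0+0-0=0; pred: 189+0-37=152
Step 6: prey: 0+0-0=0; pred: 152+0-30=122
Step 7: prey: 0+0-0=0; pred: 122+0-24=98
Step 8: prey: 0+0-0=0; pred: 98+0-19=79
Step 9: prey: 0+0-0=0; pred: 79+0-15=64
Step 10: prey: 0+0-0=0; pred: 64+0-12=52
Step 11: prey: 0+0-0=0; pred: 52+0-10=42
Step 12: prey: 0+0-0=0; pred: 42+0-8=34
Max prey = 66 at step 1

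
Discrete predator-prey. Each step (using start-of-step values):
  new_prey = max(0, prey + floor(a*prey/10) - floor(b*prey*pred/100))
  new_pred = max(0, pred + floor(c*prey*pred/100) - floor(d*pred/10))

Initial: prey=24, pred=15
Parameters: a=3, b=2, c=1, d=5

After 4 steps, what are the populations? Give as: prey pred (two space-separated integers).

Step 1: prey: 24+7-7=24; pred: 15+3-7=11
Step 2: prey: 24+7-5=26; pred: 11+2-5=8
Step 3: prey: 26+7-4=29; pred: 8+2-4=6
Step 4: prey: 29+8-3=34; pred: 6+1-3=4

Answer: 34 4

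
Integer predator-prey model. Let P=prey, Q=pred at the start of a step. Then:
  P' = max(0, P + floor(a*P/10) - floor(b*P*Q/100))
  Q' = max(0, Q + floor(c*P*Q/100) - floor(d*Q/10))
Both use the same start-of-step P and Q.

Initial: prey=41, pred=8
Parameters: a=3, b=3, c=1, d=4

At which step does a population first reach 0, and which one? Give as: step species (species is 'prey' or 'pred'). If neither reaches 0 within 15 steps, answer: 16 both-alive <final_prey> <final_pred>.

Answer: 16 both-alive 25 8

Derivation:
Step 1: prey: 41+12-9=44; pred: 8+3-3=8
Step 2: prey: 44+13-10=47; pred: 8+3-3=8
Step 3: prey: 47+14-11=50; pred: 8+3-3=8
Step 4: prey: 50+15-12=53; pred: 8+4-3=9
Step 5: prey: 53+15-14=54; pred: 9+4-3=10
Step 6: prey: 54+16-16=54; pred: 10+5-4=11
Step 7: prey: 54+16-17=53; pred: 11+5-4=12
Step 8: prey: 53+15-19=49; pred: 12+6-4=14
Step 9: prey: 49+14-20=43; pred: 14+6-5=15
Step 10: prey: 43+12-19=36; pred: 15+6-6=15
Step 11: prey: 36+10-16=30; pred: 15+5-6=14
Step 12: prey: 30+9-12=27; pred: 14+4-5=13
Step 13: prey: 27+8-10=25; pred: 13+3-5=11
Step 14: prey: 25+7-8=24; pred: 11+2-4=9
Step 15: prey: 24+7-6=25; pred: 9+2-3=8
No extinction within 15 steps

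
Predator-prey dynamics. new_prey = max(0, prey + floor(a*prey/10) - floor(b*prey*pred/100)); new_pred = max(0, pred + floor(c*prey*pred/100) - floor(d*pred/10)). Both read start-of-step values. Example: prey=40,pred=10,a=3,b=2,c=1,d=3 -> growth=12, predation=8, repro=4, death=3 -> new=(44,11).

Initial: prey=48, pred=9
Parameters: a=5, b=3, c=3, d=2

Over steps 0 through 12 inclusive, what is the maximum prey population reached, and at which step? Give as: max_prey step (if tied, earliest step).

Step 1: prey: 48+24-12=60; pred: 9+12-1=20
Step 2: prey: 60+30-36=54; pred: 20+36-4=52
Step 3: prey: 54+27-84=0; pred: 52+84-10=126
Step 4: prey: 0+0-0=0; pred: 126+0-25=101
Step 5: prey: 0+0-0=0; pred: 101+0-20=81
Step 6: prey: 0+0-0=0; pred: 81+0-16=65
Step 7: prey: 0+0-0=0; pred: 65+0-13=52
Step 8: prey: 0+0-0=0; pred: 52+0-10=42
Step 9: prey: 0+0-0=0; pred: 42+0-8=34
Step 10: prey: 0+0-0=0; pred: 34+0-6=28
Step 11: prey: 0+0-0=0; pred: 28+0-5=23
Step 12: prey: 0+0-0=0; pred: 23+0-4=19
Max prey = 60 at step 1

Answer: 60 1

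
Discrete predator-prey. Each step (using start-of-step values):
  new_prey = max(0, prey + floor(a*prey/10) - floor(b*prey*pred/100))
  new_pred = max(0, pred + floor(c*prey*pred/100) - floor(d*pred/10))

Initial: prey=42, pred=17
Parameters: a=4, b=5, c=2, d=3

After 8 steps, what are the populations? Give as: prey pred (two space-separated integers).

Step 1: prey: 42+16-35=23; pred: 17+14-5=26
Step 2: prey: 23+9-29=3; pred: 26+11-7=30
Step 3: prey: 3+1-4=0; pred: 30+1-9=22
Step 4: prey: 0+0-0=0; pred: 22+0-6=16
Step 5: prey: 0+0-0=0; pred: 16+0-4=12
Step 6: prey: 0+0-0=0; pred: 12+0-3=9
Step 7: prey: 0+0-0=0; pred: 9+0-2=7
Step 8: prey: 0+0-0=0; pred: 7+0-2=5

Answer: 0 5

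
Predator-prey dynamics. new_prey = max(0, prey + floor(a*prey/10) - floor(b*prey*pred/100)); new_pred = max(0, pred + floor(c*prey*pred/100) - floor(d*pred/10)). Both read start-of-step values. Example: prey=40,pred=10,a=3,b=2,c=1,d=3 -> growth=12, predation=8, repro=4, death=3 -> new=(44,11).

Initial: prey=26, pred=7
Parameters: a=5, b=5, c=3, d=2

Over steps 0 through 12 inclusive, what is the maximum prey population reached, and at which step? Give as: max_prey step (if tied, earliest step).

Step 1: prey: 26+13-9=30; pred: 7+5-1=11
Step 2: prey: 30+15-16=29; pred: 11+9-2=18
Step 3: prey: 29+14-26=17; pred: 18+15-3=30
Step 4: prey: 17+8-25=0; pred: 30+15-6=39
Step 5: prey: 0+0-0=0; pred: 39+0-7=32
Step 6: prey: 0+0-0=0; pred: 32+0-6=26
Step 7: prey: 0+0-0=0; pred: 26+0-5=21
Step 8: prey: 0+0-0=0; pred: 21+0-4=17
Step 9: prey: 0+0-0=0; pred: 17+0-3=14
Step 10: prey: 0+0-0=0; pred: 14+0-2=12
Step 11: prey: 0+0-0=0; pred: 12+0-2=10
Step 12: prey: 0+0-0=0; pred: 10+0-2=8
Max prey = 30 at step 1

Answer: 30 1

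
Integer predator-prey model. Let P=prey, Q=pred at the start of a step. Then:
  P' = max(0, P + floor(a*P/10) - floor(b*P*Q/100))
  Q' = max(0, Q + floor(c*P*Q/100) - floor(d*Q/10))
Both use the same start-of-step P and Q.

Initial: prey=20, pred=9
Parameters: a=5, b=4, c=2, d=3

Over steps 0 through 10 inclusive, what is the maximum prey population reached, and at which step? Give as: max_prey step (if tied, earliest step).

Answer: 26 3

Derivation:
Step 1: prey: 20+10-7=23; pred: 9+3-2=10
Step 2: prey: 23+11-9=25; pred: 10+4-3=11
Step 3: prey: 25+12-11=26; pred: 11+5-3=13
Step 4: prey: 26+13-13=26; pred: 13+6-3=16
Step 5: prey: 26+13-16=23; pred: 16+8-4=20
Step 6: prey: 23+11-18=16; pred: 20+9-6=23
Step 7: prey: 16+8-14=10; pred: 23+7-6=24
Step 8: prey: 10+5-9=6; pred: 24+4-7=21
Step 9: prey: 6+3-5=4; pred: 21+2-6=17
Step 10: prey: 4+2-2=4; pred: 17+1-5=13
Max prey = 26 at step 3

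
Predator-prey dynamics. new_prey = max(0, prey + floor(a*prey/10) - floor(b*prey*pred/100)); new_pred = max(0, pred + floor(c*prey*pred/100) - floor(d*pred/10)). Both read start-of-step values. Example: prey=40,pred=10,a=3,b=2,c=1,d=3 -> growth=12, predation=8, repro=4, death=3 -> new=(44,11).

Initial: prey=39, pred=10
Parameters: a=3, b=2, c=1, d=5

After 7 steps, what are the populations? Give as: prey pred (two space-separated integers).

Answer: 98 13

Derivation:
Step 1: prey: 39+11-7=43; pred: 10+3-5=8
Step 2: prey: 43+12-6=49; pred: 8+3-4=7
Step 3: prey: 49+14-6=57; pred: 7+3-3=7
Step 4: prey: 57+17-7=67; pred: 7+3-3=7
Step 5: prey: 67+20-9=78; pred: 7+4-3=8
Step 6: prey: 78+23-12=89; pred: 8+6-4=10
Step 7: prey: 89+26-17=98; pred: 10+8-5=13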